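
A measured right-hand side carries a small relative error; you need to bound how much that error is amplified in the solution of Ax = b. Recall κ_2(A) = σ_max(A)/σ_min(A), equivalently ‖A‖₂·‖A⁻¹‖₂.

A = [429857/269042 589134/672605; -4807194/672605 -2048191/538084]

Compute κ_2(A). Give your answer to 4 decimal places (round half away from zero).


form AᵀA = [57736991449/1076496100 615855933/21529922; 615855933/21529922 65693290441/4305984400] with trace 1026440333/14899600 and determinant 47458321/1489960000
char-poly roots: 6889/100 and 6889/14899600
so κ_2 = √((6889/100) / (6889/14899600)) = 386.0000

386.0000


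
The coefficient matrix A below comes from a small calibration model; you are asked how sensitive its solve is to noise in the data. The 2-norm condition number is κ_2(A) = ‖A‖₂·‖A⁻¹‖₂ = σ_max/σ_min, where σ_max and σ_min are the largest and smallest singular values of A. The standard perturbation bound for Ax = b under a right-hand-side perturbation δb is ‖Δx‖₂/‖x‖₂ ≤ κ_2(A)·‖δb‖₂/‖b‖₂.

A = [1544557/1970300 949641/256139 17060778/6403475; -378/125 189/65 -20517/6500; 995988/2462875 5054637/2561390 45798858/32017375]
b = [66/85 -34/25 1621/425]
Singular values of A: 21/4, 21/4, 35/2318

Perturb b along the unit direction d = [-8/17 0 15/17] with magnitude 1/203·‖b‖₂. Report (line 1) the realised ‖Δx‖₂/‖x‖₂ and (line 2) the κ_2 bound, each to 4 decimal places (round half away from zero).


0.0068
1.7128

from the listed singular values, σ₁ = 21/4, σ_n = 35/2318
κ_2(A) = (21/4) / (35/2318) = 347.7000
κ_2(A)·‖δb‖/‖b‖ = 1.7128
solve Ax = b  →  x = [-158.7200 -45.6161 110.4692]
‖b‖₂ = 4.1231 and ‖x‖₂ = 198.6864
δb = ε·‖b‖·d = [-0.0096 0.0000 0.0179]; solving A·Δx = δb gives ‖Δx‖ = 1.3452
relative error = 0.0068
tightness: 0.0068 against a bound of 1.7128 (unrounded ratio ≈ 0.0040)


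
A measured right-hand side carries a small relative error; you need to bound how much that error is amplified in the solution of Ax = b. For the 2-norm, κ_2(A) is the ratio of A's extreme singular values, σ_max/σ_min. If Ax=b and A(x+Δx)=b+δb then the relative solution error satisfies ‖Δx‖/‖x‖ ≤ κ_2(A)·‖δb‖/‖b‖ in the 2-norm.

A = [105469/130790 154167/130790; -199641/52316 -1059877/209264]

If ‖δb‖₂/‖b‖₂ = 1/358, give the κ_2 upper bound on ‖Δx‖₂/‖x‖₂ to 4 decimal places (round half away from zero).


0.2851

AᵀA = [619219549/40704400 3301624053/162817600; 3301624053/162817600 17611302241/651270400]; tr = 1100752601/26050816, det = 17850625/104203264
λ_max, λ_min = (1100752601/26050816 ± √1211191265260905201/678645014265856)/2 = 169/4, 105625/26050816
κ_2(A) = √(λ_max/λ_min) = √((169/4) / (105625/26050816)) = 102.0800
bound on ‖Δx‖/‖x‖: κ·ε = 102.0800·1/358 = 0.2851


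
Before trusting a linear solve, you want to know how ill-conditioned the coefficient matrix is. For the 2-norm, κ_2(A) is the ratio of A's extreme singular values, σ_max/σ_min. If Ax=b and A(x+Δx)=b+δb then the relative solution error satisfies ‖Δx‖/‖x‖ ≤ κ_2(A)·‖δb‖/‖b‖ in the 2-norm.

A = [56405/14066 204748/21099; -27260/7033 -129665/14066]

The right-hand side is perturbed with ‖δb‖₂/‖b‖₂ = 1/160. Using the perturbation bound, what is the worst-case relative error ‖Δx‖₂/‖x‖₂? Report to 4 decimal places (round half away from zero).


form AᵀA = [6153954425/197852356 11076407320/148389267; 11076407320/148389267 319004084041/1780671204] with trace 1107661757/5268258 and determinant 17682025/42146064
eigenvalues of AᵀA: λ = (tr ± √(tr²−4·det))/2 = 841/4, 21025/10536516
κ = σ_max/σ_min = (29/2)/(145/3246) = 324.6000
κ_2(A)·‖δb‖/‖b‖ = 2.0288

2.0288


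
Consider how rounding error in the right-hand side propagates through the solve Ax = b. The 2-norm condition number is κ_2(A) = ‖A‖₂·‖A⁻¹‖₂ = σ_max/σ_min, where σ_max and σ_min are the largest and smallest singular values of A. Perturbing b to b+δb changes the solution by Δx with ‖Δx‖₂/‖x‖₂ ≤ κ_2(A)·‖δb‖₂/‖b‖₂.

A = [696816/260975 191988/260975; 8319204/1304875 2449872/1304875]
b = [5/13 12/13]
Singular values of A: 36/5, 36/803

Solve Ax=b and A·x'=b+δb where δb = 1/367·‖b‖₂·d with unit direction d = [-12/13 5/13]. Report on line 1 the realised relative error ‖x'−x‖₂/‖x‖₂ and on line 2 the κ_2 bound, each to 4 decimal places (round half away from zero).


0.4376
0.4376

from the listed singular values, σ₁ = 36/5, σ_n = 36/803
κ_2(A) = (36/5) / (36/803) = 160.6000
bound on ‖Δx‖/‖x‖: κ·ε = 160.6000·1/367 = 0.4376
solve Ax = b  →  x = [0.1333 0.0389]
‖b‖₂ = 1.0000 and ‖x‖₂ = 0.1389
Δx = A⁻¹·δb where δb = 1/367·1.0000·d; ‖Δx‖ = 0.0608
dividing the unrounded norms, ‖Δx‖/‖x‖ = 0.4376
so the bound is sharp here: realised error equals the bound


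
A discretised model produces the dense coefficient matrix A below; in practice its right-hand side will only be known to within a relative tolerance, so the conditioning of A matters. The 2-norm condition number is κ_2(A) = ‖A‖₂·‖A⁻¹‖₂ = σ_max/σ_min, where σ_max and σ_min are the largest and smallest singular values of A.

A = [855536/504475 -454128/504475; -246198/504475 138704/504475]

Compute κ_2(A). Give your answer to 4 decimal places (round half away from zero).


148.3750

M = AᵀA = [1268088484/407192041 -676274400/407192041; -676274400/407192041 360753664/407192041]. tr(M)=5636132/1408969, det(M)=1024/1408969
eigenvalues of AᵀA: λ = (tr ± √(tr²−4·det))/2 = 4, 256/1408969
κ_2(A) = √(λ_max/λ_min) = √(4 / (256/1408969)) = 148.3750


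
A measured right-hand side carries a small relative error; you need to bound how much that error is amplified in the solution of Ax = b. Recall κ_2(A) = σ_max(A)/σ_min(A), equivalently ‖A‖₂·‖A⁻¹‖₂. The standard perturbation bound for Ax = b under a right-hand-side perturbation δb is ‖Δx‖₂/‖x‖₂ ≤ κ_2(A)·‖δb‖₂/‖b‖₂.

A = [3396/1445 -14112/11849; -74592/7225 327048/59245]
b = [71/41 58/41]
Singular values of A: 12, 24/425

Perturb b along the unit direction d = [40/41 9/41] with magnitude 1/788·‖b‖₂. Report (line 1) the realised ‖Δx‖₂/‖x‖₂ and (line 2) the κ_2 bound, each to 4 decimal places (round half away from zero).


0.0014
0.2697

from the listed singular values, σ₁ = 12, σ_n = 24/425
condition number: 12 ÷ (24/425) = 212.5000
worst-case relative error ≤ 212.5000 × 1/788 = 0.2697
solve Ax = b  →  x = [16.5931 31.2892]
2-norm of b is 2.2361; of x, 35.4168
re-solving with b+δb shifts x by Δx of norm 0.0503
dividing the unrounded norms, ‖Δx‖/‖x‖ = 0.0014
tightness: 0.0014 against a bound of 0.2697 (unrounded ratio ≈ 0.0053)


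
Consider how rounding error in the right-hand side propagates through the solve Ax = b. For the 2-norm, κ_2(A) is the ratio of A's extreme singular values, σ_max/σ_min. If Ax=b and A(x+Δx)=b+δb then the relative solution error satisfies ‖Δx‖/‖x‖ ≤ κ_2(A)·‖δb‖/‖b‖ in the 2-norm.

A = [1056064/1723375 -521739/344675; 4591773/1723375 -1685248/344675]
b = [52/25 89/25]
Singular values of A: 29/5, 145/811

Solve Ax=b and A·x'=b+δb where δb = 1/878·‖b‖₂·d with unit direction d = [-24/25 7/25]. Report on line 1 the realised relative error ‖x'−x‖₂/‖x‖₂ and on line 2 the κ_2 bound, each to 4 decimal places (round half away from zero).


0.0047
0.0369

from the listed singular values, σ₁ = 29/5, σ_n = 145/811
κ = σ_max/σ_min = (29/5)/(145/811) = 32.4400
bound on ‖Δx‖/‖x‖: κ·ε = 32.4400·1/878 = 0.0369
solve Ax = b  →  x = [-4.6105 -3.2406]
2-norm of b is 4.1231; of x, 5.6355
Δx = A⁻¹·δb where δb = 1/878·4.1231·d; ‖Δx‖ = 0.0263
realised ‖Δx‖/‖x‖ = 0.0047
realised/bound (from unrounded values) ≈ 0.1261


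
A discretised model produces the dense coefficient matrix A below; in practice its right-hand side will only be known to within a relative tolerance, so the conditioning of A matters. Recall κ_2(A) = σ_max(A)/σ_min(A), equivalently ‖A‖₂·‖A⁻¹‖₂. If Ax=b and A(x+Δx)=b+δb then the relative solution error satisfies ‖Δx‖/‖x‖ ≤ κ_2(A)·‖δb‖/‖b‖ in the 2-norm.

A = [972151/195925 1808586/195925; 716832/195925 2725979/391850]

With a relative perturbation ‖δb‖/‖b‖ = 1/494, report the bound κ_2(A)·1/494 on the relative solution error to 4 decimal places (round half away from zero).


AᵀA = [3432766313/90321425 1287177966/18064285; 1287177966/18064285 48270340673/361285700]; tr = 145885661/850084, det = 294499921/531302500
λ_max, λ_min = (145885661/850084 ± √13300639904695952169/451651754410000)/2 = 17161/100, 17161/5313025
κ_2(A) = √(λ_max/λ_min) = √((17161/100) / (17161/5313025)) = 230.5000
perturbation bound = 230.5000·1/494 = 0.4666

0.4666


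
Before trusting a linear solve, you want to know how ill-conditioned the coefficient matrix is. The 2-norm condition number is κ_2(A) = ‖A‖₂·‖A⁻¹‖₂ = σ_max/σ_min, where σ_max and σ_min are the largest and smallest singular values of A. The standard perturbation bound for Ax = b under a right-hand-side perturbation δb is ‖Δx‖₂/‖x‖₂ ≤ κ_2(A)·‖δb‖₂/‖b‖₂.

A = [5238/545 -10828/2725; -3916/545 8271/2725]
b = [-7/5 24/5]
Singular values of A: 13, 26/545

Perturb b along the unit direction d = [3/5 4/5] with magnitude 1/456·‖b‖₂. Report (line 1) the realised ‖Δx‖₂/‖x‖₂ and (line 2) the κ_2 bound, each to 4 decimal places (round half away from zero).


from the listed singular values, σ₁ = 13, σ_n = 26/545
κ_2(A) = 13 / (26/545) = 272.5000
κ_2(A)·‖δb‖/‖b‖ = 0.5976
solve Ax = b  →  x = [23.9024 58.1657]
2-norm of b is 5.0000; of x, 62.8854
with δb = [0.0066 0.0088], A·Δx = δb → ‖Δx‖ = 0.2298
dividing the unrounded norms, ‖Δx‖/‖x‖ = 0.0037
tightness: 0.0037 against a bound of 0.5976 (unrounded ratio ≈ 0.0061)

0.0037
0.5976


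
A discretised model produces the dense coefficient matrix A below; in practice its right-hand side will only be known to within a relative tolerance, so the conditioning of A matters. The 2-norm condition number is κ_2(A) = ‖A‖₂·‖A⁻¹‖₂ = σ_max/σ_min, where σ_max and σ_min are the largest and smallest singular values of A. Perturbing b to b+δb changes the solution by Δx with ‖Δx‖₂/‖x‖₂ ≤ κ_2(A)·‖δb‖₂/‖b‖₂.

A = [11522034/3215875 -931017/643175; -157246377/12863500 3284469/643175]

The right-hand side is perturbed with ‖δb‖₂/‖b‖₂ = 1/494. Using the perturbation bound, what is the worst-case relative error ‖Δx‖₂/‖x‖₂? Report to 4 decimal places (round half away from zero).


M = AᵀA = [3304681767333/20365493200 -68846730921/1018274660; -68846730921/1018274660 1434403602/50913733]. tr(M)=298341785241/1566576400, det(M)=22667121/62663056
solving λ² − 298341785241/1566576400·λ + 22667121/62663056 = 0 gives λ = 4761/25, 119025/62663056
so κ_2 = √((4761/25) / (119025/62663056)) = 316.6400
worst-case relative error ≤ 316.6400 × 1/494 = 0.6410

0.6410


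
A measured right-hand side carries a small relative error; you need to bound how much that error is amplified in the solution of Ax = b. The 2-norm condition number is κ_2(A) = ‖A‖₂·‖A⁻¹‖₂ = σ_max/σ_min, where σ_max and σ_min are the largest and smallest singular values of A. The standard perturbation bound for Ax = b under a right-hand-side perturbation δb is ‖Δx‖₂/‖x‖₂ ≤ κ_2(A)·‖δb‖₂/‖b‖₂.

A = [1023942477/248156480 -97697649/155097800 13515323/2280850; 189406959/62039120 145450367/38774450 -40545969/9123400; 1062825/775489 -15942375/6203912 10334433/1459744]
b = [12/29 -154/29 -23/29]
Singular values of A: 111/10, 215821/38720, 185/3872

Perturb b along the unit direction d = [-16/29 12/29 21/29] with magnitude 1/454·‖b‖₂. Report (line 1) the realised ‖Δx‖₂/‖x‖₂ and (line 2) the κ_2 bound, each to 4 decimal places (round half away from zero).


0.0040
0.5117

largest singular value 111/10, smallest 185/3872
condition number: (111/10) ÷ (185/3872) = 232.3200
bound on ‖Δx‖/‖x‖: κ·ε = 232.3200·1/454 = 0.5117
solve Ax = b  →  x = [26.6743 -51.5394 -23.9834]
2-norm of b is 5.3852; of x, 62.7935
re-solving with b+δb shifts x by Δx of norm 0.2483
realised ‖Δx‖/‖x‖ = 0.0040
so the bound overstates the realised error by a factor of ≈ 129.4312 (computed from the unrounded values)


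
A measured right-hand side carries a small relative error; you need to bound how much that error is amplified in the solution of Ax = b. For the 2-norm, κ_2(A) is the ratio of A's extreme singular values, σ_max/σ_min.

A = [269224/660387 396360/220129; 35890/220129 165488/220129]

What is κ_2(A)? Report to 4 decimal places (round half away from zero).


309.7500

M = AᵀA = [497481604/2580538401 245616800/286726489; 245616800/286726489 1091642176/286726489]. tr(M)=6140548/1535121, det(M)=256/1535121
char-poly roots: 4 and 64/1535121
σ_max=√4=2, σ_min=√(64/1535121)=(8/1239) → κ = 309.7500


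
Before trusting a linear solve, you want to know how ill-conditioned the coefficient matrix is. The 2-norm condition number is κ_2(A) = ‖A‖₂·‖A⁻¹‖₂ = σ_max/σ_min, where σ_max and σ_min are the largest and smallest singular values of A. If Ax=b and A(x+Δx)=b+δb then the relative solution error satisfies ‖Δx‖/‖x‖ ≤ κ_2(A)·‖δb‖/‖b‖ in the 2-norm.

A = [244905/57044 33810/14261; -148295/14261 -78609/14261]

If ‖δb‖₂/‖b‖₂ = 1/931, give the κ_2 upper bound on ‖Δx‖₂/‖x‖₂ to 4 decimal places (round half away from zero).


form AᵀA = [2436928825/19254544 162454215/2406818; 162454215/2406818 43328349/1203409] with trace 3130182409/19254544 and determinant 18792225/19254544
solving λ² − 3130182409/19254544·λ + 18792225/19254544 = 0 gives λ = 2601/16, 7225/1203409
κ_2(A) = √(λ_max/λ_min) = √((2601/16) / (7225/1203409)) = 164.5500
bound on ‖Δx‖/‖x‖: κ·ε = 164.5500·1/931 = 0.1767

0.1767


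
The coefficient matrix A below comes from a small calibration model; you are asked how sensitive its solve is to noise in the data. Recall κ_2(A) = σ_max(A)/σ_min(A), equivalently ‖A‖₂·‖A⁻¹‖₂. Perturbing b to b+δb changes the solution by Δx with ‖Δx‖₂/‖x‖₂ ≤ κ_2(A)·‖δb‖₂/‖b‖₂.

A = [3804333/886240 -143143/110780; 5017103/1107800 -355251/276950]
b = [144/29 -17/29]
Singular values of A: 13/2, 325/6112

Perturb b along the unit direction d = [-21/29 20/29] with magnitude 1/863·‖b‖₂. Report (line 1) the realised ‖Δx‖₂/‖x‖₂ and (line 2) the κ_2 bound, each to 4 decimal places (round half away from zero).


0.0014
0.1416

largest singular value 13/2, smallest 325/6112
κ_2(A) = (13/2) / (325/6112) = 122.2400
perturbation bound = 122.2400·1/863 = 0.1416
solve Ax = b  →  x = [-20.6198 -72.3449]
2-norm of b is 5.0000; of x, 75.2260
re-solving with b+δb shifts x by Δx of norm 0.1090
relative error = 0.0014
tightness: 0.0014 against a bound of 0.1416 (unrounded ratio ≈ 0.0102)


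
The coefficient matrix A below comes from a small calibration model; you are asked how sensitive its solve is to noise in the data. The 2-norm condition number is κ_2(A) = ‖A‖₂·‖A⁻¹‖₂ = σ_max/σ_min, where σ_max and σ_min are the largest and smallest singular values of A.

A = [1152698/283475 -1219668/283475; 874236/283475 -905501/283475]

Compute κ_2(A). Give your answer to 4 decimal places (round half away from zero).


M = AᵀA = [83720050516/3214323025 -17580243492/642864605; -17580243492/642864605 92300883649/3214323025]. tr(M)=41859913/764405, det(M)=7496644/95550625
λ_max, λ_min = (41859913/764405 ± √43801723531463769/14607875100625)/2 = 1369/25, 5476/3822025
κ_2(A) = √(λ_max/λ_min) = √((1369/25) / (5476/3822025)) = 195.5000

195.5000


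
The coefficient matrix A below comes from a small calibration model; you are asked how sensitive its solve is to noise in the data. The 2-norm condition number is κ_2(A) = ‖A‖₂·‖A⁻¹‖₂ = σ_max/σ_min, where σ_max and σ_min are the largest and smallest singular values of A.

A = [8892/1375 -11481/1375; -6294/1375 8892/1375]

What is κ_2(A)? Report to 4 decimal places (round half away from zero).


form AᵀA = [4747284/75625 -6322212/75625; -6322212/75625 8435241/75625] with trace 527301/3025 and determinant 324/25
solving λ² − 527301/3025·λ + 324/25 = 0 gives λ = 4356/25, 9/121
κ = σ_max/σ_min = (66/5)/(3/11) = 48.4000

48.4000


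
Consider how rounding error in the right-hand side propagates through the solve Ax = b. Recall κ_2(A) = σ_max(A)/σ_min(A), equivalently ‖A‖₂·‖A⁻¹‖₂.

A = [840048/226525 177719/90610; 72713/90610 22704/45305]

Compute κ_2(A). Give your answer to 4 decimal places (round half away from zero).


65.0000

form AᵀA = [1757823961/122102500 46861056/6105125; 46861056/6105125 800617/195364] with trace 3906937/211250 and determinant 3418801/42250000
char-poly roots: 1849/100 and 1849/422500
κ = σ_max/σ_min = (43/10)/(43/650) = 65.0000


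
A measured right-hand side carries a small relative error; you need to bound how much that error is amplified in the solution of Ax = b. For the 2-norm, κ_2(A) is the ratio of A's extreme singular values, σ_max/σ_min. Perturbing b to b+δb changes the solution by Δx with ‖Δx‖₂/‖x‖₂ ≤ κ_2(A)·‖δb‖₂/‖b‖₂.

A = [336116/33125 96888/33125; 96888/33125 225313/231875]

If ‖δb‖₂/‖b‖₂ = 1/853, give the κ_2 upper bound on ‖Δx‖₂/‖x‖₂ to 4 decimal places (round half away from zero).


M = AᵀA = [1566224/14045 3197304/98315; 3197304/98315 6537509/688205]. tr(M)=16656497/137641, det(M)=234256/137641
eigenvalues of AᵀA: λ = (tr ± √(tr²−4·det))/2 = 121, 1936/137641
κ = σ_max/σ_min = 11/(44/371) = 92.7500
perturbation bound = 92.7500·1/853 = 0.1087

0.1087


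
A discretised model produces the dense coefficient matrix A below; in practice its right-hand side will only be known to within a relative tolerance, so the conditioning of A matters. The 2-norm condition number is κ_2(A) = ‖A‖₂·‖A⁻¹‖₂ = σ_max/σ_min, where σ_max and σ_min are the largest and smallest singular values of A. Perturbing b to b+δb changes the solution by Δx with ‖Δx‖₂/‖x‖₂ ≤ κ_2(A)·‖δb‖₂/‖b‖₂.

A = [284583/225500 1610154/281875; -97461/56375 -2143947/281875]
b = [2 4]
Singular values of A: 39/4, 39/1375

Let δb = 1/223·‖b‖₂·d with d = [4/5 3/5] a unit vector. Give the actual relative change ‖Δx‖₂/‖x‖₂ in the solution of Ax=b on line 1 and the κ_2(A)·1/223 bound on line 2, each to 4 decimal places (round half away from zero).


0.0050
1.5415

largest singular value 39/4, smallest 39/1375
condition number: (39/4) ÷ (39/1375) = 343.7500
bound on ‖Δx‖/‖x‖: κ·ε = 343.7500·1/223 = 1.5415
solve Ax = b  →  x = [-137.6310 30.7567]
‖b‖₂ = 4.4721 and ‖x‖₂ = 141.0258
Δx = A⁻¹·δb where δb = 1/223·4.4721·d; ‖Δx‖ = 0.7070
realised ‖Δx‖/‖x‖ = 0.0050
realised/bound (from unrounded values) ≈ 0.0033


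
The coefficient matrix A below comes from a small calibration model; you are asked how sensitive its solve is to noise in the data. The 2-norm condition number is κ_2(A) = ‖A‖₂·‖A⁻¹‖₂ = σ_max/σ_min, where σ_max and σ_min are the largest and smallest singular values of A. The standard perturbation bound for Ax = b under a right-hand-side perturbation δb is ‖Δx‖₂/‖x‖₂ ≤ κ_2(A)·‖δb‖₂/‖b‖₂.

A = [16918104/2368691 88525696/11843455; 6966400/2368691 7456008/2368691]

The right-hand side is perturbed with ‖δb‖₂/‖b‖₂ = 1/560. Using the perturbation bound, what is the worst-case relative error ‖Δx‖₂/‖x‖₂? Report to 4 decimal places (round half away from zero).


0.4488

form AᵀA = [1980786816064/33199390849 10398784628736/165996954245; 10398784628736/165996954245 54595267660864/829984771225] with trace 123798975104/986902225 and determinant 9834496/39476089
solving λ² − 123798975104/986902225·λ + 9834496/39476089 = 0 gives λ = 3136/25, 78400/39476089
so κ_2 = √((3136/25) / (78400/39476089)) = 251.3200
worst-case relative error ≤ 251.3200 × 1/560 = 0.4488


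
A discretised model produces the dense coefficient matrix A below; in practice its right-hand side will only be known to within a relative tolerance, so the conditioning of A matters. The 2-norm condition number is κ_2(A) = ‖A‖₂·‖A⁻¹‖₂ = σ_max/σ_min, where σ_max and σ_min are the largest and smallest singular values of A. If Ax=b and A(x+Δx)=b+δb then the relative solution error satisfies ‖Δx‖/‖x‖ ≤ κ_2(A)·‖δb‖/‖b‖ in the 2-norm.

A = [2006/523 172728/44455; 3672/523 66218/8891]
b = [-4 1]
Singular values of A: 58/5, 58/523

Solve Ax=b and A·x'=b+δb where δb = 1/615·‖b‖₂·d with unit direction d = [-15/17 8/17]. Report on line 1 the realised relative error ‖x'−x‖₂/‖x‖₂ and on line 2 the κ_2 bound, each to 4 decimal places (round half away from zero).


0.0017
0.1701

σ_max = 58/5, σ_min = 58/523
κ = σ_max/σ_min = (58/5)/(58/523) = 104.6000
κ_2(A)·‖δb‖/‖b‖ = 0.1701
solve Ax = b  →  x = [-26.1784 24.8127]
‖b‖₂ = 4.1231 and ‖x‖₂ = 36.0691
re-solving with b+δb shifts x by Δx of norm 0.0605
dividing the unrounded norms, ‖Δx‖/‖x‖ = 0.0017
realised/bound (from unrounded values) ≈ 0.0099


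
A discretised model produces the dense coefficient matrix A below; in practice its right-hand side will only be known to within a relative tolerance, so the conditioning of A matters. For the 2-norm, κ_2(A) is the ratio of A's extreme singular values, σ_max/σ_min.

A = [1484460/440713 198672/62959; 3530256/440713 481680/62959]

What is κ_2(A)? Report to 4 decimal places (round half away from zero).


AᵀA = [86783011344/1149277801 11806948800/164182543; 11806948800/164182543 1606427136/23454649]; tr = 196787088/1366561, det = 331776/1366561
char-poly roots: 144 and 2304/1366561
κ = σ_max/σ_min = 12/(48/1169) = 292.2500

292.2500


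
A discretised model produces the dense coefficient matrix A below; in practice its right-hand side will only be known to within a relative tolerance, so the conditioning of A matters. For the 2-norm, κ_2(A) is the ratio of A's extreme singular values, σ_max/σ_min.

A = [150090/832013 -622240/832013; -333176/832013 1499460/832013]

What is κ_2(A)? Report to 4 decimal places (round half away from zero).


AᵀA = [790137604/4096128001 -3508734240/4096128001; -3508734240/4096128001 15595046800/4096128001]; tr = 9747284/2436721, det = 1600/2436721
char-poly roots: 4 and 400/2436721
κ = σ_max/σ_min = 2/(20/1561) = 156.1000

156.1000


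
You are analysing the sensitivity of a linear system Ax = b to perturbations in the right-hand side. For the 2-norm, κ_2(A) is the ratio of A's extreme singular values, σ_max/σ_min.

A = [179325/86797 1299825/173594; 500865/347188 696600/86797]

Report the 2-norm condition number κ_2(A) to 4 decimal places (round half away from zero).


form AᵀA = [910089225/143328784 484592625/17916098; 484592625/17916098 4316945625/35832196] with trace 10813725/85264 and determinant 11390625/341056
solving λ² − 10813725/85264·λ + 11390625/341056 = 0 gives λ = 2025/16, 5625/21316
σ_max=√(2025/16)=(45/4), σ_min=√(5625/21316)=(75/146) → κ = 21.9000

21.9000


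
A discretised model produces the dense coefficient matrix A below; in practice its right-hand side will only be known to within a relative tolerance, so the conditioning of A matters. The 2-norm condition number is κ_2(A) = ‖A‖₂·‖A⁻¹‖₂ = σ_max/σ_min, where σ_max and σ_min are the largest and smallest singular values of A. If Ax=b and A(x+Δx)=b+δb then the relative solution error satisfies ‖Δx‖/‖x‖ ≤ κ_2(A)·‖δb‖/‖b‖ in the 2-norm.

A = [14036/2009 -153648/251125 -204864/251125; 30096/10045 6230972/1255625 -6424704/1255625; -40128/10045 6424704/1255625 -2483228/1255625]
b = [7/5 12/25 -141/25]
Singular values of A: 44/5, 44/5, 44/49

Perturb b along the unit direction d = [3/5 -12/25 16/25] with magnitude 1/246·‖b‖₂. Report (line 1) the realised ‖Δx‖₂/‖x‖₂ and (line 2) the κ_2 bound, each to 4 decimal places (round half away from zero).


0.0078
0.0398

σ_max = 44/5, σ_min = 44/49
condition number: (44/5) ÷ (44/49) = 9.8000
worst-case relative error ≤ 9.8000 × 1/246 = 0.0398
solve Ax = b  →  x = [-0.2899 -2.2882 -2.4828]
2-norm of b is 5.8310; of x, 3.3889
δb = ε·‖b‖·d = [0.0142 -0.0114 0.0152]; solving A·Δx = δb gives ‖Δx‖ = 0.0264
dividing the unrounded norms, ‖Δx‖/‖x‖ = 0.0078
tightness: 0.0078 against a bound of 0.0398 (unrounded ratio ≈ 0.1955)


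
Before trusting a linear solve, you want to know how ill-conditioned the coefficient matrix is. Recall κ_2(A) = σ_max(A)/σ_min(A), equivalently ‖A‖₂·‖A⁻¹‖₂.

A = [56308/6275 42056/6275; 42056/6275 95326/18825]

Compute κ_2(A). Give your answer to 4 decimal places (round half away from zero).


AᵀA = [39514384/315005 88906384/945015; 88906384/945015 200043284/2835045]; tr = 111134548/567009, det = 153664/567009
eigenvalues of AᵀA: λ = (tr ± √(tr²−4·det))/2 = 196, 784/567009
so κ_2 = √(196 / (784/567009)) = 376.5000

376.5000


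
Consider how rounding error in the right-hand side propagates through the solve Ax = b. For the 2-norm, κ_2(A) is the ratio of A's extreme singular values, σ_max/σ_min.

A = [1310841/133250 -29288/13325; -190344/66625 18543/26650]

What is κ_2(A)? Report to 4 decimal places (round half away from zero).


M = AᵀA = [2981163969/28408900 -33537168/1420445; -33537168/1420445 6039985/1136356]. tr(M)=931637/8450, det(M)=21609/67600
eigenvalues of AᵀA: λ = (tr ± √(tr²−4·det))/2 = 441/4, 49/16900
κ_2(A) = √(λ_max/λ_min) = √((441/4) / (49/16900)) = 195.0000

195.0000


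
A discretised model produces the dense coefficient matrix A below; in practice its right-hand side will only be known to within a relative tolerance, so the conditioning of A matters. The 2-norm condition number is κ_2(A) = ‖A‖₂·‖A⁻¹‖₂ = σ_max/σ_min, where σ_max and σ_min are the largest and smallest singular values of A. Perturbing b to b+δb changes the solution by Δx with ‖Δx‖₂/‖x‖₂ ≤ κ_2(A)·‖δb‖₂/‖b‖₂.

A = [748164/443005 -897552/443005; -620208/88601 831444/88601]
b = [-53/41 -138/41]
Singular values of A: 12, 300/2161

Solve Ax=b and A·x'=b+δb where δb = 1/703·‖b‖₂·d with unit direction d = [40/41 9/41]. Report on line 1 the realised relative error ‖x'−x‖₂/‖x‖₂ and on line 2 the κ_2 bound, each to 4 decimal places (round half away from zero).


largest singular value 12, smallest 300/2161
κ_2(A) = 12 / (300/2161) = 86.4400
worst-case relative error ≤ 86.4400 × 1/703 = 0.1230
solve Ax = b  →  x = [-11.3753 -8.8440]
2-norm of b is 3.6056; of x, 14.4088
Δx = A⁻¹·δb where δb = 1/703·3.6056·d; ‖Δx‖ = 0.0369
realised ‖Δx‖/‖x‖ = 0.0026
tightness: 0.0026 against a bound of 0.1230 (unrounded ratio ≈ 0.0209)

0.0026
0.1230


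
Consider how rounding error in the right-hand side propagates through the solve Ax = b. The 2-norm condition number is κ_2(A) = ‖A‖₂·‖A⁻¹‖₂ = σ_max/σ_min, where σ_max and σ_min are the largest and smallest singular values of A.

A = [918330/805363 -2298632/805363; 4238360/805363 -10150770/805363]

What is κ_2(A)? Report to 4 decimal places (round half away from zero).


302.2000

AᵀA = [11187998500/385847449 -26849208960/385847449; -26849208960/385847449 64438929604/385847449]; tr = 447496616/2283121, det = 960400/2283121
λ_max, λ_min = (447496616/2283121 ± √200244450493817856/5212641500641)/2 = 196, 4900/2283121
σ_max=√196=14, σ_min=√(4900/2283121)=(70/1511) → κ = 302.2000


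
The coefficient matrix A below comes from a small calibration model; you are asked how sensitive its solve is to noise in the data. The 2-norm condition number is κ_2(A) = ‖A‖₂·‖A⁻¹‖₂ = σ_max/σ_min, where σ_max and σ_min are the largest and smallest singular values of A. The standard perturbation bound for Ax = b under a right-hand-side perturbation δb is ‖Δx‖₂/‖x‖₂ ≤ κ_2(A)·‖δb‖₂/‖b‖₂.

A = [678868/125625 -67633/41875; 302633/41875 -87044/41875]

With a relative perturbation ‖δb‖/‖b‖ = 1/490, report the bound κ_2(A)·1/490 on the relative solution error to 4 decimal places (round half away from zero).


0.4102

form AᵀA = [2056227769/25250625 -199905664/8416875; -199905664/8416875 19441409/2805625] with trace 89248018/1010025 and determinant 4879681/25250625
eigenvalues of AᵀA: λ = (tr ± √(tr²−4·det))/2 = 2209/25, 2209/1010025
so κ_2 = √((2209/25) / (2209/1010025)) = 201.0000
κ_2(A)·‖δb‖/‖b‖ = 0.4102


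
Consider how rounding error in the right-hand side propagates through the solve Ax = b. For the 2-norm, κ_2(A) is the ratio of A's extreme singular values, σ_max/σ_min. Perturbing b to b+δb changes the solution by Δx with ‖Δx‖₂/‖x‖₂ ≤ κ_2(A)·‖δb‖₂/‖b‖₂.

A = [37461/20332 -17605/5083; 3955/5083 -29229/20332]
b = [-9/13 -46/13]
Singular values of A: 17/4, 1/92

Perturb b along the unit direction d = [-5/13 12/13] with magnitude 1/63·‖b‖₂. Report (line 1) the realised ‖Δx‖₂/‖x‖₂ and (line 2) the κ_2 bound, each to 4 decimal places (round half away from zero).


σ_max = 17/4, σ_min = 1/92
κ_2(A) = (17/4) / (1/92) = 391.0000
bound on ‖Δx‖/‖x‖: κ·ε = 391.0000·1/63 = 6.2063
solve Ax = b  →  x = [-243.7509 -129.4671]
‖b‖ = 3.6056, ‖x‖ = 276.0004
δb = ε·‖b‖·d = [-0.0220 0.0528]; solving A·Δx = δb gives ‖Δx‖ = 5.2652
dividing the unrounded norms, ‖Δx‖/‖x‖ = 0.0191
tightness: 0.0191 against a bound of 6.2063 (unrounded ratio ≈ 0.0031)

0.0191
6.2063


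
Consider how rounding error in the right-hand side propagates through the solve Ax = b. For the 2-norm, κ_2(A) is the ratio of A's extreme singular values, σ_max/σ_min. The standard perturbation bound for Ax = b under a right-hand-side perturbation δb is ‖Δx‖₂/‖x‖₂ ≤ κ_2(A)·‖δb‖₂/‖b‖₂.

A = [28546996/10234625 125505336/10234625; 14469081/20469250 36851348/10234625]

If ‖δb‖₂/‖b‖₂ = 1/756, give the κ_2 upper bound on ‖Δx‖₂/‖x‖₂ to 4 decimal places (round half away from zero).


form AᵀA = [5550525163969/670384312900 1231808926194/33519215645; 1231808926194/33519215645 27375377942224/167596078225] with trace 13688523133/79760180 and determinant 4711998736/2492505625
char-poly roots: 17161/100 and 1098304/99700225
σ_max=√(17161/100)=(131/10), σ_min=√(1098304/99700225)=(1048/9985) → κ = 124.8125
worst-case relative error ≤ 124.8125 × 1/756 = 0.1651

0.1651


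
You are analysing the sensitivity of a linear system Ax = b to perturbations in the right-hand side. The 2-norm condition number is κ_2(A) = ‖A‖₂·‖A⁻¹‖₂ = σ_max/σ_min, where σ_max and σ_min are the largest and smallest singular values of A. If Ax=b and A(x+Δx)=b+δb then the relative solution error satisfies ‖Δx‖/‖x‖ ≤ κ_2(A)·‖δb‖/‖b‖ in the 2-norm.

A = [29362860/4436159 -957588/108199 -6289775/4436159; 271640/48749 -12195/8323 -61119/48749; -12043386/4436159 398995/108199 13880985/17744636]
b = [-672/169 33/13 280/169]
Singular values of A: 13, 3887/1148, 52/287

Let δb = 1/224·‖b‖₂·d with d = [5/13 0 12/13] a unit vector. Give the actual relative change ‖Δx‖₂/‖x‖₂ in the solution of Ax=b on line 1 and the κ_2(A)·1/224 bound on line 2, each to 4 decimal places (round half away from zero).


σ_max = 13, σ_min = 52/287
κ_2(A) = 13 / (52/287) = 71.7500
bound on ‖Δx‖/‖x‖: κ·ε = 71.7500·1/224 = 0.3203
solve Ax = b  →  x = [0.6793 0.9818 -0.1529]
‖b‖ = 5.0000, ‖x‖ = 1.2037
re-solving with b+δb shifts x by Δx of norm 0.1232
dividing the unrounded norms, ‖Δx‖/‖x‖ = 0.1023
realised/bound (from unrounded values) ≈ 0.3195

0.1023
0.3203


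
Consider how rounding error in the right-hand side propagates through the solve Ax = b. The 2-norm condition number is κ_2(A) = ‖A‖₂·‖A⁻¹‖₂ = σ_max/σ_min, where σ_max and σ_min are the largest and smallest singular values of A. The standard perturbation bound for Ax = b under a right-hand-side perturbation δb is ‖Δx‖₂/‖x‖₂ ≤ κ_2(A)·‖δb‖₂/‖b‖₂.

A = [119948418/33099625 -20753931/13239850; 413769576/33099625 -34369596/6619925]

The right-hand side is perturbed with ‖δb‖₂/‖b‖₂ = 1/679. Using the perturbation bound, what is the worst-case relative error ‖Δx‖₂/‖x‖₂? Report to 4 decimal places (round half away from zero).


0.3750

form AᵀA = [1757092402404/10372404025 -146421716067/2074480805; -146421716067/2074480805 48812328225/1659584644] with trace 8248677815241/41489616100 and determinant 6324066576/10372404025
char-poly roots: 19881/100 and 1272384/414896161
κ = σ_max/σ_min = (141/10)/(1128/20369) = 254.6125
worst-case relative error ≤ 254.6125 × 1/679 = 0.3750


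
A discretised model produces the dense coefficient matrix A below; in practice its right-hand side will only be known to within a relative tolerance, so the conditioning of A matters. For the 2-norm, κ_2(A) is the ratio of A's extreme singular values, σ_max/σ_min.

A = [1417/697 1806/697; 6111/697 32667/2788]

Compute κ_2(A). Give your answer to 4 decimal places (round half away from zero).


204.0000

M = AᵀA = [23410/289 124845/1156; 124845/1156 665865/4624]. tr(M)=1040425/4624, det(M)=5625/4624
λ_max, λ_min = (1040425/4624 ± √1082380140625/21381376)/2 = 225, 25/4624
κ_2(A) = √(λ_max/λ_min) = √(225 / (25/4624)) = 204.0000


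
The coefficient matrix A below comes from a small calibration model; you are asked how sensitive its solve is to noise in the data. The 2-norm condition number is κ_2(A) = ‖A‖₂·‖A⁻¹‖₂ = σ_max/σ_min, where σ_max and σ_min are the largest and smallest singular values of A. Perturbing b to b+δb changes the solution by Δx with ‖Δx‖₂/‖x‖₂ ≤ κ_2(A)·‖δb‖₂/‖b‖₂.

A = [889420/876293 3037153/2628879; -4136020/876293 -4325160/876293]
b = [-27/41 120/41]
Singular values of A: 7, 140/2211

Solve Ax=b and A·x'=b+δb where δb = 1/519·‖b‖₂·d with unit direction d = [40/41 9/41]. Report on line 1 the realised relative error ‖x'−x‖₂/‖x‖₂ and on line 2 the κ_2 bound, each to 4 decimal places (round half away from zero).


0.2130
0.2130

from the listed singular values, σ₁ = 7, σ_n = 140/2211
condition number: 7 ÷ (140/2211) = 110.5500
bound on ‖Δx‖/‖x‖: κ·ε = 110.5500·1/519 = 0.2130
solve Ax = b  →  x = [-0.2956 -0.3103]
‖b‖ = 3.0000, ‖x‖ = 0.4286
Δx = A⁻¹·δb where δb = 1/519·3.0000·d; ‖Δx‖ = 0.0913
realised ‖Δx‖/‖x‖ = 0.2130
so the bound is sharp here: realised error equals the bound


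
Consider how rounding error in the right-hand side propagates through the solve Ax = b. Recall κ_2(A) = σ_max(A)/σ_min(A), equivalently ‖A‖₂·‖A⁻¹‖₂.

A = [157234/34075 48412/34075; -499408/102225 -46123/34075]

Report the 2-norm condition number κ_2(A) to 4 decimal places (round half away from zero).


70.5000

form AᵀA = [561130948/12425625 54542488/4141875; 54542488/4141875 5316353/1380625] with trace 974365/19881 and determinant 9604/19881
eigenvalues of AᵀA: λ = (tr ± √(tr²−4·det))/2 = 49, 196/19881
so κ_2 = √(49 / (196/19881)) = 70.5000


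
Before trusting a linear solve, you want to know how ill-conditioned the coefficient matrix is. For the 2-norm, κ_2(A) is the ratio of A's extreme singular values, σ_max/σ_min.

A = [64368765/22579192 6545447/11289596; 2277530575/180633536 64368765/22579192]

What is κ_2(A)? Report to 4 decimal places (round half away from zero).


214.9120

form AᵀA = [3243497409963025/19410157244416 91221289588755/2426269655552; 91221289588755/2426269655552 2566751584381/303283706944] with trace 2027227549889/11546791936 and determinant 123288765625/184748670976
solving λ² − 2027227549889/11546791936·λ + 123288765625/184748670976 = 0 gives λ = 2809/16, 43890625/11546791936
σ_max=√(2809/16)=(53/4), σ_min=√(43890625/11546791936)=(6625/107456) → κ = 214.9120


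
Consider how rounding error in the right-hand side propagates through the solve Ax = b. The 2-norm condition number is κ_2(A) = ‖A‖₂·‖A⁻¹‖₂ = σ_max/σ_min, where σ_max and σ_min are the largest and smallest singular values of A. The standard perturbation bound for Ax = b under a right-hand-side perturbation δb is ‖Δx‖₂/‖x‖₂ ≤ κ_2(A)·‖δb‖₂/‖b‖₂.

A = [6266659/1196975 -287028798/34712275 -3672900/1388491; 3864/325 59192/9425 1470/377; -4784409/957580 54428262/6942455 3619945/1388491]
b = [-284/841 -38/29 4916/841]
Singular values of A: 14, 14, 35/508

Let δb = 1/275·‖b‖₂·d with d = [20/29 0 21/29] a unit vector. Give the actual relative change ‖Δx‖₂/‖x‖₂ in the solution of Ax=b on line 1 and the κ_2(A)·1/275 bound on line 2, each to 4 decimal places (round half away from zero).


0.0055
0.7389

largest singular value 14, smallest 35/508
κ_2(A) = 14 / (35/508) = 203.2000
bound on ‖Δx‖/‖x‖: κ·ε = 203.2000·1/275 = 0.7389
solve Ax = b  →  x = [-6.4897 -21.2299 53.6462]
‖b‖₂ = 6.0000 and ‖x‖₂ = 58.0580
Δx = A⁻¹·δb where δb = 1/275·6.0000·d; ‖Δx‖ = 0.3167
relative error = 0.0055
so the bound overstates the realised error by a factor of ≈ 135.4687 (computed from the unrounded values)


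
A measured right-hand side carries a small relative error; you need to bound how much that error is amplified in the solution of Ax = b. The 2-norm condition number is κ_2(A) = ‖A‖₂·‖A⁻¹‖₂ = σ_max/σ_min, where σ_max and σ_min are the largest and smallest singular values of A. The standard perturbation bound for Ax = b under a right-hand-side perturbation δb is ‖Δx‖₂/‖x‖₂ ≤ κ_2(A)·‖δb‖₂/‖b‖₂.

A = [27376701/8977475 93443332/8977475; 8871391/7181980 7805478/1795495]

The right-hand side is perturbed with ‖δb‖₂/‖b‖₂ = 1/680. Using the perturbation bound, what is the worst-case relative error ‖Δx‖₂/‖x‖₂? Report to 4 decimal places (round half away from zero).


0.5078

AᵀA = [82599287450689/7630301290000 35395907764581/953787661250; 35395907764581/953787661250 60679251274996/476893830625]; tr = 1685547692561/12208482064, det = 121992025/763030129
solving λ² − 1685547692561/12208482064·λ + 121992025/763030129 = 0 gives λ = 2209/16, 883600/763030129
κ = σ_max/σ_min = (47/4)/(940/27623) = 345.2875
κ_2(A)·‖δb‖/‖b‖ = 0.5078


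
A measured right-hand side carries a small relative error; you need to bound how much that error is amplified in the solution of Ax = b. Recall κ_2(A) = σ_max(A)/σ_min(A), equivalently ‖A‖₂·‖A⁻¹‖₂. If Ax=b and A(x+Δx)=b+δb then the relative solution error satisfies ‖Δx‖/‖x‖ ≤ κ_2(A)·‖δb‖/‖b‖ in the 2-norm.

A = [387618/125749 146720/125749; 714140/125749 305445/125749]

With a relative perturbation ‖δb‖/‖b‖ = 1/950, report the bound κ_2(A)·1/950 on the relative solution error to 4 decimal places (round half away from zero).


0.0599

form AᵀA = [175736932/4208893 73197180/4208893; 73197180/4208893 30562525/4208893] with trace 15869189/323761 and determinant 240100/323761
char-poly roots: 49 and 4900/323761
κ_2(A) = √(λ_max/λ_min) = √(49 / (4900/323761)) = 56.9000
bound on ‖Δx‖/‖x‖: κ·ε = 56.9000·1/950 = 0.0599
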